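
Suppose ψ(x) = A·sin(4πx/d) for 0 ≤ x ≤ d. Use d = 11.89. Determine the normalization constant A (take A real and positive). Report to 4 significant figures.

A ≈ 0.4101

The normalization condition is ∫|ψ|² dx = 1 from 0 to d.
Carrying out the integral gives A² · d/2.
Plugging in d = 11.89 yields A = 0.41013.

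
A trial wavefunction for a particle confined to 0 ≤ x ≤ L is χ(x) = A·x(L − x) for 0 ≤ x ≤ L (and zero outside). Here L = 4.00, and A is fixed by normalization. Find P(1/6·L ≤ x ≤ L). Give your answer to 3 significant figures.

P ≈ 0.965

The probability is P = ∫ |χ|² dx over [1/6·L, L].
The normalization integral ∫|χ|²dx over the whole domain equals L^5/30·A², and A² cancels in the ratio.
Let u = x/L; then A² and the length scale cancel, so P = ∫_{1/6}^{1} u^2·(1 - u)^2 du ÷ ∫_{0}^{1} u^2·(1 - u)^2 du.
With ∫ u^2·(1 - u)^2 du = u^3·(6·u^2 - 15·u + 10)/30 + C, the region integral is 125/3888 and the full one is 1/30.
This works out to P = 625/648.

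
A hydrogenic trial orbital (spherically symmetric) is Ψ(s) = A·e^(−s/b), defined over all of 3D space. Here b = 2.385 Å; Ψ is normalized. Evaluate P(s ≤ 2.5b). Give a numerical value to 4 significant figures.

P = ∫ |Ψ|² 4πs² ds over s ≤ 2.5b.
A² is fixed by ∫₀^∞ 4πs²|Ψ|² ds = 1, i.e. A² = (π·b^3)^(−1).
In terms of u = s/b (A², 4π and the length scale all cancel between numerator and denominator), P = [∫_{0}^{2.5} u^2·e^(-2·u) du] / [∫_{0}^{∞} u^2·e^(-2·u) du].
An antiderivative of u^2·e^(-2·u) is -(2·u^2 + 2·u + 1)·e^(-2·u)/4; evaluating from 0 to 2.5 gives 1/4 - 37·e^(-5)/8, while the full integral is 1/4.
Taking the ratio yields P = 0.87535.

P ≈ 0.8753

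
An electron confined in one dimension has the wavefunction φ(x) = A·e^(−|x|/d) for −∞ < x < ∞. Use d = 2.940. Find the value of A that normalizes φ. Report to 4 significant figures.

We need A² ∫|f|² dx = 1, taking the integral from −∞ to ∞.
Using ∫₀^∞ xⁿ e^(−αx) dx = n!/αⁿ⁺¹, with φ = A·e^(−|x|/d), the integral evaluates to A²·[d].
Hence A² = 1/[d].
With d = 2.940: A² = 0.34014 and A = 0.58321.

A ≈ 0.5832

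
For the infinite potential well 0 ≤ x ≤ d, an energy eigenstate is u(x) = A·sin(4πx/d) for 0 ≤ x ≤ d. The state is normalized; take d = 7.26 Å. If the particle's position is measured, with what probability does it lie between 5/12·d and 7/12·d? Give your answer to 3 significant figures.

P = ∫_{5/12·d}^{7/12·d} |u(x)|² dx.
With A² fixed by ∫|u|² = 1, i.e. A² = (d/2)^(−1), substitute and integrate.
Substituting t = x/d, A² and the length scale cancel in the ratio: P = ∫_{5/12}^{7/12} sin(4·π·t)^2 dt / ∫_{0}^{1} sin(4·π·t)^2 dt.
With ∫ sin(4·π·t)^2 dt = t/2 - sin(4·π·t)·cos(4·π·t)/(8·π) + C, the region integral is -√(3)/(16·π) + 1/12 and the full one is 1/2.
Evaluating gives P = (-√(3)/8 + π/6)/π.

P ≈ 0.0978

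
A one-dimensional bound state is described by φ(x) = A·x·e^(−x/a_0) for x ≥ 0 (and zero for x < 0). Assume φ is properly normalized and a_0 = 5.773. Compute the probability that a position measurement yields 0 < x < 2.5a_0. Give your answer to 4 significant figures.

P ≈ 0.8753

P = ∫_{0}^{2.5a_0} |φ(x)|² dx.
Since A² = 1/(a_0^3/4), this is the region integral divided by the full normalization integral.
Substituting u = x/a_0, A² and the length scale cancel in the ratio: P = ∫_{0}^{2.5} u^2·e^(-2·u) du / ∫_{0}^{∞} u^2·e^(-2·u) du.
With ∫ u^2·e^(-2·u) du = -(2·u^2 + 2·u + 1)·e^(-2·u)/4 + C, the region integral is 1/4 - 37·e^(-5)/8 and the full one is 1/4.
This works out to P = 0.87535.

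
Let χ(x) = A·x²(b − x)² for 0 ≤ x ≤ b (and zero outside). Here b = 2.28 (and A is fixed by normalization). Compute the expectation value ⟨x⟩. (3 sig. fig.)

⟨x⟩ ≈ 1.14

The expectation value is the |χ|²-weighted average of x: ∫ x|χ|² dx.
Expanding the polynomial and integrating term by term, evaluating both integrals, ⟨x⟩ = b/2.
With b = 2.28, ⟨x⟩ = 1.140.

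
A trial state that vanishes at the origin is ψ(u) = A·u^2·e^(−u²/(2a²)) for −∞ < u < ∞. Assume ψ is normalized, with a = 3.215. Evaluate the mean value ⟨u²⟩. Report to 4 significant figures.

⟨u^2⟩ ≈ 25.84

By definition ⟨u²⟩ = ∫ u^2 |ψ(u)|² du.
With ∫_{−∞}^{∞} u^(2m) e^(−αu²) du = (2m−1)!!·√π / (2^m α^(m+1/2)), the ratio of the moment integral to the normalization integral gives ⟨u²⟩ = 5·a^2/2.
With a = 3.215, ⟨u^2⟩ = 25.841.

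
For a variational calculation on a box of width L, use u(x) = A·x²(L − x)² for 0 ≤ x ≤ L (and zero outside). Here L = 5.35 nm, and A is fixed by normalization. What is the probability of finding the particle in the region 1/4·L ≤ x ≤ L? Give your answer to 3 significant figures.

P ≈ 0.951

|u|² is the probability density, so P = ∫_{1/4·L}^{L} |u|² dx.
With A² fixed by ∫|u|² = 1, i.e. A² = (L^9/630)^(−1), substitute and integrate.
In terms of t = x/L (A² and the length scale cancel between numerator and denominator), P = [∫_{1/4}^{1} t^4·(1 - t)^4 dt] / [∫_{0}^{1} t^4·(1 - t)^4 dt].
Using ∫ t^4·(1 - t)^4 dt = t^5·(70·t^4 - 315·t^3 + 540·t^2 - 420·t + 126)/630, the numerator is ≈ 0.0015096 and the denominator is 1/630.
This works out to P = 0.9511.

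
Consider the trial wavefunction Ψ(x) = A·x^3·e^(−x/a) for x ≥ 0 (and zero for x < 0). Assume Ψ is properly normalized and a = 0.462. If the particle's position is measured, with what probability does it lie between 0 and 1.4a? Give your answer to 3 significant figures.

P ≈ 0.0244

P = ∫_{0}^{1.4a} |Ψ(x)|² dx.
With A² fixed by ∫|Ψ|² = 1, i.e. A² = (45·a^7/8)^(−1), substitute and integrate.
In terms of u = x/a (A² and the length scale cancel between numerator and denominator), P = [∫_{0}^{1.4} u^6·e^(-2·u) du] / [∫_{0}^{∞} u^6·e^(-2·u) du].
With ∫ u^6·e^(-2·u) du = -(4·u^6 + 12·u^5 + 30·u^4 + 60·u^3 + 90·u^2 + 90·u + 45)·e^(-2·u)/8 + C, the region integral is ≈ 0.13731 and the full one is 45/8.
Taking the ratio, P = 0.02441.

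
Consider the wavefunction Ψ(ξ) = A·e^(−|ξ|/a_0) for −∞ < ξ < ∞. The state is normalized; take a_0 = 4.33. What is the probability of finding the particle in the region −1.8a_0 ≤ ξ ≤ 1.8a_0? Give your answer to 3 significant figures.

|Ψ|² is the probability density, so P = ∫_{−1.8a_0}^{1.8a_0} |Ψ|² dξ.
The normalization integral ∫|Ψ|²dξ over the whole domain equals a_0·A², and A² cancels in the ratio.
Both integrals are even about ξ = 0, so only the ξ ≥ 0 halves are needed (the factors of 2 cancel). Substituting u = ξ/a_0, A² and the length scale cancel in the ratio: P = ∫_{0}^{1.8} e^(-2·u) du / ∫_{0}^{∞} e^(-2·u) du.
An antiderivative of e^(-2·u) is -e^(-2·u)/2; evaluating from 0 to 1.8 gives 1/2 - e^(-18/5)/2, while the full integral is 1/2.
Evaluating gives P = 0.9727.

P ≈ 0.973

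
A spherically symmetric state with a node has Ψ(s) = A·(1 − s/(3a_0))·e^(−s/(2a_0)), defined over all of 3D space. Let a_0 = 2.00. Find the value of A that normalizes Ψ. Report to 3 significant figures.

We need A² ∫|f|² 4πs² ds = 1, taking the integral from 0 to ∞.
(Spherical symmetry: dV = 4πs² ds.)
Using ∫₀^∞ sⁿ e^(−αs) ds = n!/αⁿ⁺¹, with Ψ = A·(1 − s/(3a_0))·e^(−s/(2a_0)), the integral evaluates to A²·[8·π·a_0^3/3].
Substituting a_0 = 2.00 gives A² = 0.01492, so A = 0.1222.

A ≈ 0.122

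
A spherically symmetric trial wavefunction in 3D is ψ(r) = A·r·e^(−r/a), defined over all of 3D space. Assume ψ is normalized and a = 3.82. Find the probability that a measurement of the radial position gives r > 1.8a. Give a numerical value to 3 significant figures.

P = ∫ |ψ|² 4πr² dr over r > 1.8a.
The full normalization integral is A²·[3·π·a^5] = 1, fixing A².
Substituting u = r/a, A², 4π and the length scale all cancel in the ratio: P = ∫_{1.8}^{∞} u^4·e^(-2·u) du / ∫_{0}^{∞} u^4·e^(-2·u) du.
An antiderivative of u^4·e^(-2·u) is -(u^4/2 + u^3 + 3·u^2/2 + 3·u/2 + 3/4)·e^(-2·u); evaluating from 1.8 to ∞ gives ≈ 0.52983, while the full integral is 3/4.
The region integral divided by the full integral gives P = 0.7064.

P ≈ 0.706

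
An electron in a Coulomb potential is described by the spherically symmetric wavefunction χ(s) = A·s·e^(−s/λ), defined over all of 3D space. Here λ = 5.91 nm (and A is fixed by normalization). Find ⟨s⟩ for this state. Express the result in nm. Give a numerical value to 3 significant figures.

⟨s⟩ = ∫ s |χ|² 4πs² ds over the full domain.
Recall ∫₀^∞ s^m e^(−s/β) ds = m!·β^(m+1), evaluating both integrals, ⟨s⟩ = 5·λ/2.
With λ = 5.91, ⟨s⟩ = 14.78.

⟨s⟩ ≈ 14.8 nm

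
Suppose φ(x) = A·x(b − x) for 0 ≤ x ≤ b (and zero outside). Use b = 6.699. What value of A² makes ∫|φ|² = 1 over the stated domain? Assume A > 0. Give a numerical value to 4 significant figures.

Normalization requires ∫|φ|² dx = 1, integrated from 0 to b.
Expanding the polynomial and integrating term by term, with φ = A·x(b − x), the integral evaluates to A²·[b^5/30].
So A² = (b^5/30)^(−1).
Substituting b = 6.699 gives A² = 0.0022237, so A = 0.047156.

A^2 ≈ 0.002224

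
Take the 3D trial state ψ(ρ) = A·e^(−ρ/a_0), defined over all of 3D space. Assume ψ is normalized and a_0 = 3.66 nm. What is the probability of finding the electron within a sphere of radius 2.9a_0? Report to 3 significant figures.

P ≈ 0.928

Integrate the radial probability density 4πρ²|ψ|² over ρ ≤ 2.9a_0.
A² is fixed by ∫₀^∞ 4πρ²|ψ|² dρ = 1, i.e. A² = (π·a_0^3)^(−1).
Substituting u = ρ/a_0, A², 4π and the length scale all cancel in the ratio: P = ∫_{0}^{2.9} u^2·e^(-2·u) du / ∫_{0}^{∞} u^2·e^(-2·u) du.
Using ∫ u^2·e^(-2·u) du = -(2·u^2 + 2·u + 1)·e^(-2·u)/4, the numerator is 1/4 - 1181·e^(-29/5)/200 and the denominator is 1/4.
This evaluates to P = 0.9285.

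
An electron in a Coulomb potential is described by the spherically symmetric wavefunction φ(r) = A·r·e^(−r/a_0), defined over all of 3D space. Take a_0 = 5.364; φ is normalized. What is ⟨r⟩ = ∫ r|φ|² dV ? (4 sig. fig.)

⟨r⟩ ≈ 13.41

⟨r⟩ = ∫ r |φ|² 4πr² dr over the full domain.
Recall ∫₀^∞ r^m e^(−r/β) dr = m!·β^(m+1), since the A² factors cancel between numerator and denominator, ⟨r⟩ = 5·a_0/2.
With a_0 = 5.364, ⟨r⟩ = 13.410.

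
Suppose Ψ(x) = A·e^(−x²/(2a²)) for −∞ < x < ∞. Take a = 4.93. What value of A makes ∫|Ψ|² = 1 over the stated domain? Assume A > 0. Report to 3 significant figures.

A ≈ 0.338

We need A² ∫|f|² dx = 1, taking the integral from −∞ to ∞.
Differentiating ∫e^(−αx²) dx = √(π/α) under α to get the higher moments, carrying out the integral gives A² · √(π)·a.
Plugging in a = 4.93 yields A = 0.3383.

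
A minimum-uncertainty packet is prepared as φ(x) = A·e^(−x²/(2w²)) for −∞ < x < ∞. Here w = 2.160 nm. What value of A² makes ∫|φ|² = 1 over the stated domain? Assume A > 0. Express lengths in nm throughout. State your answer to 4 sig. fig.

Normalization requires ∫|φ|² dx = 1, integrated from −∞ to ∞.
With ∫_{−∞}^{∞} x^(2m) e^(−αx²) dx = (2m−1)!!·√π / (2^m α^(m+1/2)), the integral (without the A² prefactor) comes out to √(π)·w.
So A² = (√(π)·w)^(−1).
Plugging in w = 2.160 yields A = 0.51108.

A^2 ≈ 0.2612 nm^(-1)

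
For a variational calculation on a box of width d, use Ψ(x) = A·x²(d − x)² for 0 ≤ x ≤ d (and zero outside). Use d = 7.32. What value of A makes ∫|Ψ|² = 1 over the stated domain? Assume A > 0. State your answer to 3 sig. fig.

We need A² ∫|f|² dx = 1, taking the integral from 0 to d.
Expanding the polynomial and integrating term by term, with Ψ = A·x²(d − x)², the integral evaluates to A²·[d^9/630].
Plugging in d = 7.32 yields A = 0.003231.

A ≈ 0.00323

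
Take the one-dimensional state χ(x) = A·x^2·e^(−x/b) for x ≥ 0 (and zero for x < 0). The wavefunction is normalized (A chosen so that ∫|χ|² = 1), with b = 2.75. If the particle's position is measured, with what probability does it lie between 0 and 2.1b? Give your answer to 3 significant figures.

P = ∫_{0}^{2.1b} |χ(x)|² dx.
Since A² = 1/(3·b^5/4), this is the region integral divided by the full normalization integral.
Substituting u = x/b, A² and the length scale cancel in the ratio: P = ∫_{0}^{2.1} u^4·e^(-2·u) du / ∫_{0}^{∞} u^4·e^(-2·u) du.
An antiderivative of u^4·e^(-2·u) is -(u^4/2 + u^3 + 3·u^2/2 + 3·u/2 + 3/4)·e^(-2·u); evaluating from 0 to 2.1 gives ≈ 0.30763, while the full integral is 3/4.
The result is P = 0.4102.

P ≈ 0.410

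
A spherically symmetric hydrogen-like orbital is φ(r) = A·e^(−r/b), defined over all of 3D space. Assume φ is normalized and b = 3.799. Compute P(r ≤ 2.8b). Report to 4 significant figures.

P = ∫ |φ|² 4πr² dr over r ≤ 2.8b.
The full normalization integral is A²·[π·b^3] = 1, fixing A².
Substituting u = r/b, A², 4π and the length scale all cancel in the ratio: P = ∫_{0}^{2.8} u^2·e^(-2·u) du / ∫_{0}^{∞} u^2·e^(-2·u) du.
An antiderivative of u^2·e^(-2·u) is -(2·u^2 + 2·u + 1)·e^(-2·u)/4; evaluating from 0 to 2.8 gives 1/4 - 557·e^(-28/5)/100, while the full integral is 1/4.
This evaluates to P = 0.91761.

P ≈ 0.9176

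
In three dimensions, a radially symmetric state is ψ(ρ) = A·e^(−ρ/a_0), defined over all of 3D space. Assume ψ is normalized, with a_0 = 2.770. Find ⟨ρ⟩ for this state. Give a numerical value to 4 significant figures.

⟨ρ⟩ ≈ 4.155

By definition ⟨ρ⟩ = ∫ ρ |ψ(ρ)|² 4πρ² dρ.
With ∫₀^∞ ρ^3 e^(−αρ) dρ = 3!/α^4, since the A² factors cancel between numerator and denominator, ⟨ρ⟩ = 3·a_0/2.
Putting a_0 = 2.770 gives 4.1550.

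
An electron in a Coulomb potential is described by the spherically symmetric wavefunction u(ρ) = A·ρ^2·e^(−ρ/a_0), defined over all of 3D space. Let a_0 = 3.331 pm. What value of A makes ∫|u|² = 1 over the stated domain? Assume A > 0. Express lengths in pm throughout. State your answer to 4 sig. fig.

A ≈ 0.001763 pm^(-7/2)

The normalization condition is ∫|u|² 4πρ² dρ = 1 from 0 to ∞.
The angular integral contributes 4π, leaving ∫₀^∞ ρ²|u|² dρ.
Recall ∫₀^∞ ρ^m e^(−ρ/β) dρ = m!·β^(m+1), carrying out the integral gives A² · 45·π·a_0^7/2.
Hence A² = 1/[45·π·a_0^7/2].
With a_0 = 3.331: A² = 0.0000031092 and A = 0.0017633.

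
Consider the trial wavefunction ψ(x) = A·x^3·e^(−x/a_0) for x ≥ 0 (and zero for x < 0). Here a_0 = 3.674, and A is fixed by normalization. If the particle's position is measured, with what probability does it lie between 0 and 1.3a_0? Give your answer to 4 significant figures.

P ≈ 0.01717

P = ∫_{0}^{1.3a_0} |ψ(x)|² dx.
With A² fixed by ∫|ψ|² = 1, i.e. A² = (45·a_0^7/8)^(−1), substitute and integrate.
In terms of u = x/a_0 (A² and the length scale cancel between numerator and denominator), P = [∫_{0}^{1.3} u^6·e^(-2·u) du] / [∫_{0}^{∞} u^6·e^(-2·u) du].
An antiderivative of u^6·e^(-2·u) is -(4·u^6 + 12·u^5 + 30·u^4 + 60·u^3 + 90·u^2 + 90·u + 45)·e^(-2·u)/8; evaluating from 0 to 1.3 gives ≈ 0.0965818, while the full integral is 45/8.
Taking the ratio, P = 0.017170.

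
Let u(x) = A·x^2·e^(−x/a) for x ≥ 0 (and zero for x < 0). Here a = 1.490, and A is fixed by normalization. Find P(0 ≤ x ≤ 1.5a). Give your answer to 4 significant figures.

P ≈ 0.1847

The probability is P = ∫ |u|² dx over [0, 1.5a].
Since A² = 1/(3·a^5/4), this is the region integral divided by the full normalization integral.
Substituting t = x/a, A² and the length scale cancel in the ratio: P = ∫_{0}^{1.5} t^4·e^(-2·t) dt / ∫_{0}^{∞} t^4·e^(-2·t) dt.
Using ∫ t^4·e^(-2·t) dt = -(t^4/2 + t^3 + 3·t^2/2 + 3·t/2 + 3/4)·e^(-2·t), the numerator is 3/4 - 393·e^(-3)/32 and the denominator is 3/4.
This works out to P = 0.18474.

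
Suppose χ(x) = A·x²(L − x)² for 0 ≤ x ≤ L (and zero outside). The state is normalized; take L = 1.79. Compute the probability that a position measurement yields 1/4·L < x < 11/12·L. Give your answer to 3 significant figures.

P = ∫_{1/4·L}^{11/12·L} |χ(x)|² dx.
With A² fixed by ∫|χ|² = 1, i.e. A² = (L^9/630)^(−1), substitute and integrate.
Substituting u = x/L, A² and the length scale cancel in the ratio: P = ∫_{1/4}^{11/12} u^4·(1 - u)^4 du / ∫_{0}^{1} u^4·(1 - u)^4 du.
An antiderivative of u^4·(1 - u)^4 is u^5·(70·u^4 - 315·u^3 + 540·u^2 - 420·u + 126)/630; evaluating from 1/4 to 11/12 gives ≈ 0.0015090, while the full integral is 1/630.
The result is P = 0.9507.

P ≈ 0.951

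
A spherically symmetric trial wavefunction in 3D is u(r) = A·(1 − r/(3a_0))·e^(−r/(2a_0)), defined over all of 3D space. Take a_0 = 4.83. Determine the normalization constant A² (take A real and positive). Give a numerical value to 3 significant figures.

A^2 ≈ 0.00106

The normalization condition is ∫|u|² 4πr² dr = 1 from 0 to ∞.
∫|u|² 4πr² dr = A²·(8·π·a_0^3/3).
Setting this equal to 1 gives A² = 1/(8·π·a_0^3/3).
Plugging in a_0 = 4.83 yields A = 0.03255.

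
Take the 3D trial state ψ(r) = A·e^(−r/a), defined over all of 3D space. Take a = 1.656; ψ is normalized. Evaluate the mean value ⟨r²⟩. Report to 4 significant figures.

⟨r^2⟩ ≈ 8.227

By definition ⟨r²⟩ = ∫ r^2 |ψ(r)|² 4πr² dr.
Since the A² factors cancel between numerator and denominator, ⟨r²⟩ = 3·a^2.
With a = 1.656, ⟨r^2⟩ = 8.2270.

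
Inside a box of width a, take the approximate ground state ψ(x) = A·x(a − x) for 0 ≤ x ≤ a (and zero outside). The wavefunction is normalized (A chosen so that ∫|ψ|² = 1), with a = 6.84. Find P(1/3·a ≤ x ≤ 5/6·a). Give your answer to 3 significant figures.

P ≈ 0.755

P = ∫_{1/3·a}^{5/6·a} |ψ(x)|² dx.
With A² fixed by ∫|ψ|² = 1, i.e. A² = (a^5/30)^(−1), substitute and integrate.
Let u = x/a; then A² and the length scale cancel, so P = ∫_{1/3}^{5/6} u^2·(1 - u)^2 du ÷ ∫_{0}^{1} u^2·(1 - u)^2 du.
An antiderivative of u^2·(1 - u)^2 is u^3·(6·u^2 - 15·u + 10)/30; evaluating from 1/3 to 5/6 gives 163/6480, while the full integral is 1/30.
Evaluating gives P = 163/216.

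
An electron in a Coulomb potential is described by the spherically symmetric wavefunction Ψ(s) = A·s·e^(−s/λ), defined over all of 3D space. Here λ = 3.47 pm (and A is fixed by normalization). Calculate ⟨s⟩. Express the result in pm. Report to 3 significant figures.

⟨s⟩ ≈ 8.68 pm

By definition ⟨s⟩ = ∫ s |Ψ(s)|² 4πs² ds.
With ∫₀^∞ s^5 e^(−αs) ds = 5!/α^6, evaluating both integrals, ⟨s⟩ = 5·λ/2.
With λ = 3.47, ⟨s⟩ = 8.675.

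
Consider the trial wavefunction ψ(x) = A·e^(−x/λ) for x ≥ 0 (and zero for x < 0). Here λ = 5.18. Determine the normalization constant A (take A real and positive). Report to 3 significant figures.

A ≈ 0.621

The normalization condition is ∫|ψ|² dx = 1 from 0 to ∞.
Recall ∫₀^∞ x^m e^(−x/β) dx = m!·β^(m+1), with ψ = A·e^(−x/λ), the integral evaluates to A²·[λ/2].
Plugging in λ = 5.18 yields A = 0.6214.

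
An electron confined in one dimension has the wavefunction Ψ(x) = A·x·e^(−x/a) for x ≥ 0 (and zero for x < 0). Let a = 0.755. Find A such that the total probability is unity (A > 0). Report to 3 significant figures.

We need A² ∫|f|² dx = 1, taking the integral from 0 to ∞.
Using ∫₀^∞ xⁿ e^(−αx) dx = n!/αⁿ⁺¹, ∫|Ψ|² dx = A²·(a^3/4).
So A² = (a^3/4)^(−1).
Substituting a = 0.755 gives A² = 9.294, so A = 3.049.

A ≈ 3.05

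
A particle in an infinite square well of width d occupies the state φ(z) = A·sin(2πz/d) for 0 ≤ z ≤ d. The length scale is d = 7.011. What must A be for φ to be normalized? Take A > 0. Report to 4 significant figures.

A ≈ 0.5341

Require ∫ |φ|² dz = 1 over the whole domain.
Carrying out the integral gives A² · d/2.
Setting this equal to 1 gives A² = 1/(d/2).
With d = 7.011: A² = 0.28527 and A = 0.53410.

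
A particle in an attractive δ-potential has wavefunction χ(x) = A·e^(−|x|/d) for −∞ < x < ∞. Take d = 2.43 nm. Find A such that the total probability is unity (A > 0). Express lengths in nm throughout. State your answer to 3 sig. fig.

A ≈ 0.642 nm^(-1/2)

Require ∫ |χ|² dx = 1 over the whole domain.
Carrying out the integral gives A² · d.
Substituting d = 2.43 gives A² = 0.4115, so A = 0.6415.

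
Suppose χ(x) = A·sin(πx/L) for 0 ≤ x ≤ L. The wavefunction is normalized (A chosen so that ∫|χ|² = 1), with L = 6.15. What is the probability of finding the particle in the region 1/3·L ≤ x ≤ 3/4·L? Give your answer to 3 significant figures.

P ≈ 0.714

The probability is P = ∫ |χ|² dx over [1/3·L, 3/4·L].
With A² fixed by ∫|χ|² = 1, i.e. A² = (L/2)^(−1), substitute and integrate.
Substituting u = x/L, A² and the length scale cancel in the ratio: P = ∫_{1/3}^{3/4} sin(π·u)^2 du / ∫_{0}^{1} sin(π·u)^2 du.
An antiderivative of sin(π·u)^2 is u/2 - sin(2·π·u)/(4·π); evaluating from 1/3 to 3/4 gives √(3)/(8·π) + 1/(4·π) + 5/24, while the full integral is 1/2.
This works out to P = (3·√(3) + 6 + 5·π)/(12·π).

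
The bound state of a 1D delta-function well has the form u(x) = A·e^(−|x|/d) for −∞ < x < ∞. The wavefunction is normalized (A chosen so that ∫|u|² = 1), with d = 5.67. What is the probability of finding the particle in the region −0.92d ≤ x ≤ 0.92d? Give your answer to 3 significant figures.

The probability is P = ∫ |u|² dx over [−0.92d, 0.92d].
With A² fixed by ∫|u|² = 1, i.e. A² = (d)^(−1), substitute and integrate.
By symmetry take twice the x ≥ 0 contribution in numerator and denominator; the 2's cancel. In terms of t = x/d (A² and the length scale cancel between numerator and denominator), P = [∫_{0}^{0.92} e^(-2·t) dt] / [∫_{0}^{∞} e^(-2·t) dt].
An antiderivative of e^(-2·t) is -e^(-2·t)/2; evaluating from 0 to 0.92 gives 1/2 - e^(-46/25)/2, while the full integral is 1/2.
Evaluating gives P = 0.8412.

P ≈ 0.841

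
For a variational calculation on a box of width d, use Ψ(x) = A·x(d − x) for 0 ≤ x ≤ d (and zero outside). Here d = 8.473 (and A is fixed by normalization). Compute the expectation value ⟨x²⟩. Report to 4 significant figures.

⟨x^2⟩ ≈ 20.51

The expectation value is the |Ψ|²-weighted average of x^2: ∫ x^2|Ψ|² dx.
Expanding the polynomial and integrating term by term, the ratio of the moment integral to the normalization integral gives ⟨x²⟩ = 2·d^2/7.
With d = 8.473, ⟨x^2⟩ = 20.512.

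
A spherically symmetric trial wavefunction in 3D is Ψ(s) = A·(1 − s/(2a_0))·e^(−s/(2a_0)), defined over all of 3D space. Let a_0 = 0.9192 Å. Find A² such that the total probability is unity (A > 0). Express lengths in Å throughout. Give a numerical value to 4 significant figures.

A^2 ≈ 0.05123 Å^(-3)

Require ∫ |Ψ|² 4πs² ds = 1 over the whole domain.
In 3D with spherical symmetry the volume element is 4πs² ds.
Recall ∫₀^∞ s^m e^(−s/β) ds = m!·β^(m+1), the integral (without the A² prefactor) comes out to 8·π·a_0^3.
Hence A² = 1/[8·π·a_0^3].
Plugging in a_0 = 0.9192 yields A = 0.22634.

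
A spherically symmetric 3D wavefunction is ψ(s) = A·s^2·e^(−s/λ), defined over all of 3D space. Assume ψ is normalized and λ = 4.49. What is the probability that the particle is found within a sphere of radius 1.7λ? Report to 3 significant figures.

P ≈ 0.0579

P = ∫ |ψ|² 4πs² ds over s ≤ 1.7λ.
The full normalization integral is A²·[45·π·λ^7/2] = 1, fixing A².
Let u = s/λ; then A², 4π and the length scale all cancel, so P = ∫_{0}^{1.7} u^6·e^(-2·u) du ÷ ∫_{0}^{∞} u^6·e^(-2·u) du.
An antiderivative of u^6·e^(-2·u) is -(4·u^6 + 12·u^5 + 30·u^4 + 60·u^3 + 90·u^2 + 90·u + 45)·e^(-2·u)/8; evaluating from 0 to 1.7 gives ≈ 0.32542, while the full integral is 45/8.
This evaluates to P = 0.05785.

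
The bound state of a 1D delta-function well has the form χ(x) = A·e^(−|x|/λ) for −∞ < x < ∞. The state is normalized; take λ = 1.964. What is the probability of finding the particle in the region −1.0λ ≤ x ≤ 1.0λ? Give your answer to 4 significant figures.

The probability is P = ∫ |χ|² dx over [−1.0λ, 1.0λ].
With A² fixed by ∫|χ|² = 1, i.e. A² = (λ)^(−1), substitute and integrate.
Both integrals are even about x = 0, so only the x ≥ 0 halves are needed (the factors of 2 cancel). Let u = x/λ; then A² and the length scale cancel, so P = ∫_{0}^{1.0} e^(-2·u) du ÷ ∫_{0}^{∞} e^(-2·u) du.
Using ∫ e^(-2·u) du = -e^(-2·u)/2, the numerator is 1/2 - e^(-2)/2 and the denominator is 1/2.
Evaluating gives P = 0.86466.

P ≈ 0.8647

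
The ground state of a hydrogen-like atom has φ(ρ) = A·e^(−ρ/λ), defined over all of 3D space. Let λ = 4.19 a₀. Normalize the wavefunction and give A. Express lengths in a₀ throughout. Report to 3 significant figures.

Normalization requires ∫|φ|² 4πρ² dρ = 1, integrated from 0 to ∞.
In 3D with spherical symmetry the volume element is 4πρ² dρ.
The integral (without the A² prefactor) comes out to π·λ^3.
Setting this equal to 1 gives A² = 1/(π·λ^3).
With λ = 4.19: A² = 0.004327 and A = 0.06578.

A ≈ 0.0658 a₀^(-3/2)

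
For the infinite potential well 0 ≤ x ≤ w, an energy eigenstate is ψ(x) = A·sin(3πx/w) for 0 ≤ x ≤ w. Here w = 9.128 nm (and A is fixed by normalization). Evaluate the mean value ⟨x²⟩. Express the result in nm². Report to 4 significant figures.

⟨x^2⟩ ≈ 27.30 nm^2

The expectation value is the |ψ|²-weighted average of x^2: ∫ x^2|ψ|² dx.
Since the A² factors cancel between numerator and denominator, ⟨x²⟩ = -w^2/(18·π^2) + w^2/3.
With w = 9.128, ⟨x^2⟩ = 27.304.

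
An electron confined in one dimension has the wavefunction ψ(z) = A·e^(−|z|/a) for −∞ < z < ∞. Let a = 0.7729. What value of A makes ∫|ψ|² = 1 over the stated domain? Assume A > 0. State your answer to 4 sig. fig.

A ≈ 1.137

The normalization condition is ∫|ψ|² dz = 1 from −∞ to ∞.
The integral (without the A² prefactor) comes out to a.
Substituting a = 0.7729 gives A² = 1.2938, so A = 1.1375.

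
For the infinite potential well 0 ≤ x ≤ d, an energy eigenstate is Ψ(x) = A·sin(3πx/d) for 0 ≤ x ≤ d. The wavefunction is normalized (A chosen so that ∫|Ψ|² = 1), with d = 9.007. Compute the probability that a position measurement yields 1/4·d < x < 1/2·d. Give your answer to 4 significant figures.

P ≈ 0.1969

P = ∫_{1/4·d}^{1/2·d} |Ψ(x)|² dx.
The normalization integral ∫|Ψ|²dx over the whole domain equals d/2·A², and A² cancels in the ratio.
Let u = x/d; then A² and the length scale cancel, so P = ∫_{1/4}^{1/2} sin(3·π·u)^2 du ÷ ∫_{0}^{1} sin(3·π·u)^2 du.
Using ∫ sin(3·π·u)^2 du = u/2 - sin(6·π·u)/(12·π), the numerator is 1/8 - 1/(12·π) and the denominator is 1/2.
Taking the ratio, P = (-2 + 3·π)/(12·π).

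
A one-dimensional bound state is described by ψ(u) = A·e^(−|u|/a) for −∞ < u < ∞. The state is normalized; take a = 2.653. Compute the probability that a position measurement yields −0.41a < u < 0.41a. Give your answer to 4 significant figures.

|ψ|² is the probability density, so P = ∫_{−0.41a}^{0.41a} |ψ|² du.
The normalization integral ∫|ψ|²du over the whole domain equals a·A², and A² cancels in the ratio.
Both integrals are even about u = 0, so only the u ≥ 0 halves are needed (the factors of 2 cancel). Substituting t = u/a, A² and the length scale cancel in the ratio: P = ∫_{0}^{0.41} e^(-2·t) dt / ∫_{0}^{∞} e^(-2·t) dt.
Using ∫ e^(-2·t) dt = -e^(-2·t)/2, the numerator is 1/2 - e^(-41/50)/2 and the denominator is 1/2.
The result is P = 0.55957.

P ≈ 0.5596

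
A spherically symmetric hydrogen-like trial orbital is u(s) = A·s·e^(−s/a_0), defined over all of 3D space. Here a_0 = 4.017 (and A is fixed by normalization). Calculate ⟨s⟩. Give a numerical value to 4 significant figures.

⟨s⟩ ≈ 10.04

⟨s⟩ = ∫ s |u|² 4πs² ds over the full domain.
Since the A² factors cancel between numerator and denominator, ⟨s⟩ = 5·a_0/2.
With a_0 = 4.017, ⟨s⟩ = 10.043.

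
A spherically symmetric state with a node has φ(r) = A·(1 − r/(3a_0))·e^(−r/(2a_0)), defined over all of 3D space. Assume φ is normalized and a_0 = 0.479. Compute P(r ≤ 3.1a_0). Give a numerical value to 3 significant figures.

P ≈ 0.353

With dV = 4πr²dr, the probability is ∫|φ|² dV over r ≤ 3.1a_0.
The full normalization integral is A²·[8·π·a_0^3/3] = 1, fixing A².
In terms of u = r/a_0 (A², 4π and the length scale all cancel between numerator and denominator), P = [∫_{0}^{3.1} u^2·(1 - u/3)^2·e^(-u) du] / [∫_{0}^{∞} u^2·(1 - u/3)^2·e^(-u) du].
With ∫ u^2·(1 - u/3)^2·e^(-u) du = (-u^4 + 2·u^3 - 3·u^2 - 6·u - 6)·e^(-u)/9 + C, the region integral is ≈ 0.23519 and the full one is 2/3.
Taking the ratio yields P = 0.3528.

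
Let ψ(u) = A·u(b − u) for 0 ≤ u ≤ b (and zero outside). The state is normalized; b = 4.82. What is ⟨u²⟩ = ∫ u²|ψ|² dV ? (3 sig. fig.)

⟨u^2⟩ ≈ 6.64

⟨u²⟩ = ∫ u^2 |ψ|² du over the full domain.
Evaluating both integrals, ⟨u²⟩ = 2·b^2/7.
With b = 4.82, ⟨u^2⟩ = 6.638.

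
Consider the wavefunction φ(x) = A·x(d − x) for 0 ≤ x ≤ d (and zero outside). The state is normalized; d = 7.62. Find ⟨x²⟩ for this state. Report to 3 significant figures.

⟨x^2⟩ ≈ 16.6

The expectation value is the |φ|²-weighted average of x^2: ∫ x^2|φ|² dx.
Expanding the polynomial and integrating term by term, evaluating both integrals, ⟨x²⟩ = 2·d^2/7.
With d = 7.62, ⟨x^2⟩ = 16.59.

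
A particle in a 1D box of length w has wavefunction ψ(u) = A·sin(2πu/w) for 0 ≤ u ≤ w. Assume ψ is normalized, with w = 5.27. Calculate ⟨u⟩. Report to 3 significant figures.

⟨u⟩ ≈ 2.64

By definition ⟨u⟩ = ∫ u |ψ(u)|² du.
Since the A² factors cancel between numerator and denominator, ⟨u⟩ = w/2.
Putting w = 5.27 gives 2.635.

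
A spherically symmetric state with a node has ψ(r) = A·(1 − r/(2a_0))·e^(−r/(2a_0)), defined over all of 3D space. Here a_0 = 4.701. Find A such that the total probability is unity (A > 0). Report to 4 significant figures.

A ≈ 0.01957

Require ∫ |ψ|² 4πr² dr = 1 over the whole domain.
The angular integral contributes 4π, leaving ∫₀^∞ r²|ψ|² dr.
∫|ψ|² 4πr² dr = A²·(8·π·a_0^3).
Setting this equal to 1 gives A² = 1/(8·π·a_0^3).
Plugging in a_0 = 4.701 yields A = 0.019570.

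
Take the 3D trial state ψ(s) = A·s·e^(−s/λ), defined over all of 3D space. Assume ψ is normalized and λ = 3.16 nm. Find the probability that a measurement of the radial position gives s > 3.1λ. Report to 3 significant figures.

P = ∫ |ψ|² 4πs² ds over s > 3.1λ.
Normalization gives A² = 1/(3·π·λ^5).
Let u = s/λ; then A², 4π and the length scale all cancel, so P = ∫_{3.1}^{∞} u^4·e^(-2·u) du ÷ ∫_{0}^{∞} u^4·e^(-2·u) du.
Using ∫ u^4·e^(-2·u) du = -(u^4/2 + u^3 + 3·u^2/2 + 3·u/2 + 3/4)·e^(-2·u), the numerator is ≈ 0.19438 and the denominator is 3/4.
Taking the ratio yields P = 0.2592.

P ≈ 0.259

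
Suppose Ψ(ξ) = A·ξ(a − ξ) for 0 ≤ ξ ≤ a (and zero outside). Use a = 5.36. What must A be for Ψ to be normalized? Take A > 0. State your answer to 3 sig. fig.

A ≈ 0.0823

We need A² ∫|f|² dξ = 1, taking the integral from 0 to a.
Expanding the polynomial and integrating term by term, carrying out the integral gives A² · a^5/30.
So A² = (a^5/30)^(−1).
Substituting a = 5.36 gives A² = 0.006781, so A = 0.08235.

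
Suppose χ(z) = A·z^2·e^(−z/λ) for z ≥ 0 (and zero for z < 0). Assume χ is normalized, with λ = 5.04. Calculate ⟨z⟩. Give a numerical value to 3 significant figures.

By definition ⟨z⟩ = ∫ z |χ(z)|² dz.
The ratio of the moment integral to the normalization integral gives ⟨z⟩ = 5·λ/2.
With λ = 5.04, ⟨z⟩ = 12.60.

⟨z⟩ ≈ 12.6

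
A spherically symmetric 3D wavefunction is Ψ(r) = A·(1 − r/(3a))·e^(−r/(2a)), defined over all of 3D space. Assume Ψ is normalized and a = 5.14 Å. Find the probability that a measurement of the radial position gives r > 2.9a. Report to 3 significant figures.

Integrate the radial probability density 4πr²|Ψ|² over r > 2.9a.
A² is fixed by ∫₀^∞ 4πr²|Ψ|² dr = 1, i.e. A² = (8·π·a^3/3)^(−1).
Substituting u = r/a, A², 4π and the length scale all cancel in the ratio: P = ∫_{2.9}^{∞} u^2·(1 - u/3)^2·e^(-u) du / ∫_{0}^{∞} u^2·(1 - u/3)^2·e^(-u) du.
An antiderivative of u^2·(1 - u/3)^2·e^(-u) is (-u^4 + 2·u^3 - 3·u^2 - 6·u - 6)·e^(-u)/9; evaluating from 2.9 to ∞ gives ≈ 0.43150, while the full integral is 2/3.
Taking the ratio yields P = 0.6473.

P ≈ 0.647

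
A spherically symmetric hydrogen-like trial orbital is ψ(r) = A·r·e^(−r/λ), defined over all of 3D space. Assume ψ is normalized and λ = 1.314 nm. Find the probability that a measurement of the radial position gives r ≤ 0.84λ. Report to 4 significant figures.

With dV = 4πr²dr, the probability is ∫|ψ|² dV over r ≤ 0.84λ.
A² is fixed by ∫₀^∞ 4πr²|ψ|² dr = 1, i.e. A² = (3·π·λ^5)^(−1).
Let u = r/λ; then A², 4π and the length scale all cancel, so P = ∫_{0}^{0.84} u^4·e^(-2·u) du ÷ ∫_{0}^{∞} u^4·e^(-2·u) du.
Using ∫ u^4·e^(-2·u) du = -(u^4/2 + u^3 + 3·u^2/2 + 3·u/2 + 3/4)·e^(-2·u), the numerator is ≈ 0.0212704 and the denominator is 3/4.
Taking the ratio yields P = 0.028360.

P ≈ 0.02836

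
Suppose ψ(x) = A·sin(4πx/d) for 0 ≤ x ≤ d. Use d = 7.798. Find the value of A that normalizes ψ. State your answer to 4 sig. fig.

Require ∫ |ψ|² dx = 1 over the whole domain.
Using sin²θ = (1 − cos 2θ)/2, the integral (without the A² prefactor) comes out to d/2.
So A² = (d/2)^(−1).
With d = 7.798: A² = 0.25648 and A = 0.50643.

A ≈ 0.5064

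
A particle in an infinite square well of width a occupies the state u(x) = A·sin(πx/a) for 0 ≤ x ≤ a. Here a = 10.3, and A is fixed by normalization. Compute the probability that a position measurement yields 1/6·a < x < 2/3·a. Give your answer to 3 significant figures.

The probability is P = ∫ |u|² dx over [1/6·a, 2/3·a].
Since A² = 1/(a/2), this is the region integral divided by the full normalization integral.
In terms of t = x/a (A² and the length scale cancel between numerator and denominator), P = [∫_{1/6}^{2/3} sin(π·t)^2 dt] / [∫_{0}^{1} sin(π·t)^2 dt].
An antiderivative of sin(π·t)^2 is t/2 - sin(2·π·t)/(4·π); evaluating from 1/6 to 2/3 gives √(3)/(4·π) + 1/4, while the full integral is 1/2.
This works out to P = (√(3) + π)/(2·π).

P ≈ 0.776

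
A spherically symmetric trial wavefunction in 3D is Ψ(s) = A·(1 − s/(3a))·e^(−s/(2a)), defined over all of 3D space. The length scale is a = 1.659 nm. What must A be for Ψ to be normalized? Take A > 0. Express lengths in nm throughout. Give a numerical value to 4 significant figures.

A ≈ 0.1617 nm^(-3/2)

We need A² ∫|f|² 4πs² ds = 1, taking the integral from 0 to ∞.
(Spherical symmetry: dV = 4πs² ds.)
Recall ∫₀^∞ s^m e^(−s/β) ds = m!·β^(m+1), ∫|Ψ|² 4πs² ds = A²·(8·π·a^3/3).
So A² = (8·π·a^3/3)^(−1).
Plugging in a = 1.659 yields A = 0.16169.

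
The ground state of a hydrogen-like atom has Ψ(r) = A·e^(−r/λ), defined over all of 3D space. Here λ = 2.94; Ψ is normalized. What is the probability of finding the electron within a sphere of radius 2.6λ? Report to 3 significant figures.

P ≈ 0.891

P = ∫ |Ψ|² 4πr² dr over r ≤ 2.6λ.
The full normalization integral is A²·[π·λ^3] = 1, fixing A².
Let u = r/λ; then A², 4π and the length scale all cancel, so P = ∫_{0}^{2.6} u^2·e^(-2·u) du ÷ ∫_{0}^{∞} u^2·e^(-2·u) du.
An antiderivative of u^2·e^(-2·u) is -(2·u^2 + 2·u + 1)·e^(-2·u)/4; evaluating from 0 to 2.6 gives 1/4 - 493·e^(-26/5)/100, while the full integral is 1/4.
Taking the ratio yields P = 0.8912.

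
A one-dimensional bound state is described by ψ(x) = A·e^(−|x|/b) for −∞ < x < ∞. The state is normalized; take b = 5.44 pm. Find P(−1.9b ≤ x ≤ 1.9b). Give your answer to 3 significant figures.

P ≈ 0.978

The probability is P = ∫ |ψ|² dx over [−1.9b, 1.9b].
With A² fixed by ∫|ψ|² = 1, i.e. A² = (b)^(−1), substitute and integrate.
By symmetry take twice the x ≥ 0 contribution in numerator and denominator; the 2's cancel. Let u = x/b; then A² and the length scale cancel, so P = ∫_{0}^{1.9} e^(-2·u) du ÷ ∫_{0}^{∞} e^(-2·u) du.
With ∫ e^(-2·u) du = -e^(-2·u)/2 + C, the region integral is 1/2 - e^(-19/5)/2 and the full one is 1/2.
Evaluating gives P = 0.9776.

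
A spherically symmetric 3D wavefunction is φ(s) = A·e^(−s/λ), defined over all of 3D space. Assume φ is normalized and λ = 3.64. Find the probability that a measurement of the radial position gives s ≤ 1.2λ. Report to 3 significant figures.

P ≈ 0.430

Integrate the radial probability density 4πs²|φ|² over s ≤ 1.2λ.
The full normalization integral is A²·[π·λ^3] = 1, fixing A².
Let u = s/λ; then A², 4π and the length scale all cancel, so P = ∫_{0}^{1.2} u^2·e^(-2·u) du ÷ ∫_{0}^{∞} u^2·e^(-2·u) du.
An antiderivative of u^2·e^(-2·u) is -(2·u^2 + 2·u + 1)·e^(-2·u)/4; evaluating from 0 to 1.2 gives 1/4 - 157·e^(-12/5)/100, while the full integral is 1/4.
The region integral divided by the full integral gives P = 0.4303.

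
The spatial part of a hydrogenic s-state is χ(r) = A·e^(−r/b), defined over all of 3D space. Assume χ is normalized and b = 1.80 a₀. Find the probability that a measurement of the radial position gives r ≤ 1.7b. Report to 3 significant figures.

P = ∫ |χ|² 4πr² dr over r ≤ 1.7b.
Normalization gives A² = 1/(π·b^3).
Let u = r/b; then A², 4π and the length scale all cancel, so P = ∫_{0}^{1.7} u^2·e^(-2·u) du ÷ ∫_{0}^{∞} u^2·e^(-2·u) du.
Using ∫ u^2·e^(-2·u) du = -(2·u^2 + 2·u + 1)·e^(-2·u)/4, the numerator is 1/4 - 509·e^(-17/5)/200 and the denominator is 1/4.
This evaluates to P = 0.6603.

P ≈ 0.660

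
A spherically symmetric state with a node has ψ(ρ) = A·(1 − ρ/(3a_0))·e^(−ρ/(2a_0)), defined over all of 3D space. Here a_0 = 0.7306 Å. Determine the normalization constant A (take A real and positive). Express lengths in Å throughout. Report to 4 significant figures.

A ≈ 0.5532 Å^(-3/2)

Normalization requires ∫|ψ|² 4πρ² dρ = 1, integrated from 0 to ∞.
The angular integral contributes 4π, leaving ∫₀^∞ ρ²|ψ|² dρ.
The integral (without the A² prefactor) comes out to 8·π·a_0^3/3.
Hence A² = 1/[8·π·a_0^3/3].
Plugging in a_0 = 0.7306 yields A = 0.55325.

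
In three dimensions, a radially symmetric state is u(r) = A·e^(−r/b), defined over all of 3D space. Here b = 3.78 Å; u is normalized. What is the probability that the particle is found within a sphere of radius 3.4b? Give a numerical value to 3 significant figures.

P ≈ 0.966

With dV = 4πr²dr, the probability is ∫|u|² dV over r ≤ 3.4b.
Normalization gives A² = 1/(π·b^3).
Substituting t = r/b, A², 4π and the length scale all cancel in the ratio: P = ∫_{0}^{3.4} t^2·e^(-2·t) dt / ∫_{0}^{∞} t^2·e^(-2·t) dt.
An antiderivative of t^2·e^(-2·t) is -(2·t^2 + 2·t + 1)·e^(-2·t)/4; evaluating from 0 to 3.4 gives 1/4 - 773·e^(-34/5)/100, while the full integral is 1/4.
Taking the ratio yields P = 0.9656.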